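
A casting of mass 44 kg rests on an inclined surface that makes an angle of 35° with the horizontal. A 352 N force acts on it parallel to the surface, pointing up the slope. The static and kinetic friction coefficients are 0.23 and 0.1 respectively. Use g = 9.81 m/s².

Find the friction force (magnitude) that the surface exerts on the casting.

f ≈ 35.4 N (down the incline)

The normal reaction is N = m g cos θ = 353.6 N.
Parallel to the incline, ΣF = 0 gives f = m g sin θ − P = 247.6 − 352 = -104.4 N (up-slope positive).
The static-friction ceiling is μ_s N = 0.23 × 353.6 = 81.32 N.
Since |-104.4| > 81.32 N, static friction cannot hold it; the casting slides up the incline and kinetic friction applies: f = μ_k N = 0.1 × 353.6 = 35.4 N.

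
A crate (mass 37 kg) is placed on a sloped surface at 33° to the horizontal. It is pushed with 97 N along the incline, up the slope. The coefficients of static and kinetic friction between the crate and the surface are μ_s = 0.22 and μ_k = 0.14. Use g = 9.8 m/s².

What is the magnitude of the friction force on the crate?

Perpendicular to the surface, N = m g cos θ = 37·9.8·cos 33° = 304.1 N.
For equilibrium along the incline the friction force must supply f = m g sin θ − P = 197.5 − 97 = 100.5 N (positive meaning up-slope).
The static-friction ceiling is μ_s N = 0.22 × 304.1 = 66.9 N.
Since |100.5| > 66.9 N, static friction cannot hold it; the crate slides down the incline and kinetic friction applies: f = μ_k N = 0.14 × 304.1 = 42.6 N.

f ≈ 42.6 N (up the incline)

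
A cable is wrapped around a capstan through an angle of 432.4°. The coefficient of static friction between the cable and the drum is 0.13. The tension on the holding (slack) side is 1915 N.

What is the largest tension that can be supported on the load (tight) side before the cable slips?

T_max ≈ 5110 N

At impending slip the capstan equation gives T₂/T₁ = e^{μβ} with β in radians.
β = 432.4° × π/180 = 7.547 rad.
e^{μβ} = e^{0.13×7.547} = 2.667.
T₂ = T₁ · e^{μβ} = 1915 × 2.667 = 5110 N.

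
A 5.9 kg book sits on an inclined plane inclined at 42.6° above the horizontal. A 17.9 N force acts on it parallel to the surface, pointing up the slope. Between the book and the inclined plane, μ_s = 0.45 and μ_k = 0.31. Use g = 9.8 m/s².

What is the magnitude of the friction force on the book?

f ≈ 13.2 N (up the incline)

Perpendicular to the surface, N = m g cos θ = 5.9·9.8·cos 42.6° = 42.56 N.
For equilibrium along the incline the friction force must supply f = m g sin θ − P = 39.14 − 17.9 = 21.24 N (positive meaning up-slope).
Static friction can supply at most μ_s N = 19.15 N.
Since |21.24| > 19.15 N, static friction cannot hold it; the book slides down the incline and kinetic friction applies: f = μ_k N = 0.31 × 42.56 = 13.2 N.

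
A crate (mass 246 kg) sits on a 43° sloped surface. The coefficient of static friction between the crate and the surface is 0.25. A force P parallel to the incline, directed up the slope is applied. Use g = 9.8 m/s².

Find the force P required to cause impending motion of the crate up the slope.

P ≈ 2080 N

At impending motion up the slope, friction acts down-slope at its limit: f = μ_s N.
P is parallel to the surface, so N = m g cos θ = 1760 N.
Along the incline: P = m g sin θ + μ_s N = 1640 + 0.25×1760 = 2080 N.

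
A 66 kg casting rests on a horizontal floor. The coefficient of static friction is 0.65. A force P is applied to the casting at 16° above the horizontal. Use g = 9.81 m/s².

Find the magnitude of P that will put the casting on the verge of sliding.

N = m g − P sin α (the pull lifts the casting).
At impending slip, P cos α = μ_s N = μ_s (m g − P sin α).
Solving: P (cos α + μ_s sin α) = μ_s m g → P = 0.65×647/(cos 16° + 0.65 sin 16°) = 421/1.14 = 369 N.

P ≈ 369 N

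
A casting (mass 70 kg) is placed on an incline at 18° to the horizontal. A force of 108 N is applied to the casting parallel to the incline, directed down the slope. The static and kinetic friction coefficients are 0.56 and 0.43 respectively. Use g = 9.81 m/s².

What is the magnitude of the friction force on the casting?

Normal force: N = m g cos θ = 70 × 9.81 × cos 18° = 653.1 N.
For equilibrium along the incline the friction force must supply f = m g sin θ + P = 212.2 + 108 = 320.2 N (positive meaning up-slope).
The static-friction ceiling is μ_s N = 0.56 × 653.1 = 365.7 N.
Since |320.2| ≤ 365.7 N, static friction is sufficient; f equals the required value, not μ_s N.

f ≈ 320 N (up the incline)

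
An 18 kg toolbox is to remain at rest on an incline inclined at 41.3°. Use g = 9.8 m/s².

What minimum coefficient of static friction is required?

At the slip threshold m g sin θ = μ_s m g cos θ, so μ_s,min = tan θ.
μ_s,min = tan 41.3° = 0.879.

μ_s,min ≈ 0.879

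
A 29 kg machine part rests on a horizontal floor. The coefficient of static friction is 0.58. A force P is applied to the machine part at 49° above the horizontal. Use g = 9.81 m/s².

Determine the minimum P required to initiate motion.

N = m g − P sin α (the pull lifts the machine part).
At impending slip, P cos α = μ_s N = μ_s (m g − P sin α).
Solving: P (cos α + μ_s sin α) = μ_s m g → P = 0.58×284/(cos 49° + 0.58 sin 49°) = 165/1.094 = 151 N.

P ≈ 151 N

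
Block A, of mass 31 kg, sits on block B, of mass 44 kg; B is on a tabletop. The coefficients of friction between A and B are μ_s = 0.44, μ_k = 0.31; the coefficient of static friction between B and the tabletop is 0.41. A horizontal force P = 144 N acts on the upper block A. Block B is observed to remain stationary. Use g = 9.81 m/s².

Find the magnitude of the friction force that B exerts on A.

f ≈ 94.3 N

Between the blocks, N₁ = m_A g = 304.1 N.
Maximum static friction on A from B: μ_s N₁ = 0.44×304.1 = 133.8 N.
Since P = 144 N > 133.8 N, A slides on B; the A–B friction is kinetic: f₁ = μ_k N₁ = 0.31×304.1 = 94.3 N.
B experiences an equal 94.3 N forward from A (third law). B is in equilibrium, so the floor supplies f₂ = 94.3 N of static friction (limit μ_s(m_A+m_B)g = 301.7 N, not exceeded).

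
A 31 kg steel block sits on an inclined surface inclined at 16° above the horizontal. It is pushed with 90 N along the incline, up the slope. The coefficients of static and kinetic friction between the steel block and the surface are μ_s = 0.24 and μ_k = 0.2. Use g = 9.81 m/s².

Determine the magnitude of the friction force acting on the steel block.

Normal force: N = m g cos θ = 31 × 9.81 × cos 16° = 292.3 N.
The friction needed for equilibrium is m g sin θ − P = 83.82 − 90 = -6.176 N, measured positive up-slope.
The static-friction ceiling is μ_s N = 0.24 × 292.3 = 70.16 N.
Since |-6.176| ≤ 70.16 N, the steel block remains in static equilibrium and friction takes exactly the required value.

f ≈ 6.18 N (down the incline)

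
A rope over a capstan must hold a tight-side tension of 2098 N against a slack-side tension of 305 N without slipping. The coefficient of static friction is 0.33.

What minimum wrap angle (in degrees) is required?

β_min ≈ 335°

T₂/T₁ = e^{μβ} → β = ln(T₂/T₁)/μ.
β = ln(2098/305)/0.33 = 1.928/0.33 = 5.844 rad.
In degrees: β = 5.844 × 180/π = 335°.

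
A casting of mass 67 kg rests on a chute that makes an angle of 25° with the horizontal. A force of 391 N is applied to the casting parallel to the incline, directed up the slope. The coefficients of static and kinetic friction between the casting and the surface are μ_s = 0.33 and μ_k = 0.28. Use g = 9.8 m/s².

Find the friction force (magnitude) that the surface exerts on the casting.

Normal force: N = m g cos θ = 67 × 9.8 × cos 25° = 595.1 N.
Parallel to the incline, ΣF = 0 gives f = m g sin θ − P = 277.5 − 391 = -113.5 N (up-slope positive).
Maximum static friction available: μ_s N = 0.33 × 595.1 = 196.4 N.
Since |-113.5| ≤ 196.4 N, the casting remains in static equilibrium and friction takes exactly the required value.

f ≈ 114 N (down the incline)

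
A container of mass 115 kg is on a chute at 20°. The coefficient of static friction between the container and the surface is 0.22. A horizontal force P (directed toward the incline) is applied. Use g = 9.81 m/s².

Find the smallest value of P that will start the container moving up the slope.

At impending motion up the slope, friction acts down-slope at its limit: f = μ_s N.
Perpendicular to the incline: N = m g cos θ + P sin θ.
Along the incline: P cos θ = m g sin θ + μ_s N = m g sin θ + μ_s (m g cos θ + P sin θ).
Solving, P (cos θ − μ_s sin θ) = m g (sin θ + μ_s cos θ), so P = 115×9.81×(sin 20° + 0.22 cos 20°)/(cos 20° − 0.22 sin 20°) = 1130×0.5488/0.8644 = 716 N.

P ≈ 716 N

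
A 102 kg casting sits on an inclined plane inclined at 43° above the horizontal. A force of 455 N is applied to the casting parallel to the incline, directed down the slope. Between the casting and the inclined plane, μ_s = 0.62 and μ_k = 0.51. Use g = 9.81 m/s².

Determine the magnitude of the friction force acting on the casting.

f ≈ 373 N (up the incline)

Perpendicular to the surface, N = m g cos θ = 102·9.81·cos 43° = 731.8 N.
Parallel to the incline, ΣF = 0 gives f = m g sin θ + P = 682.4 + 455 = 1137 N (up-slope positive).
Maximum static friction available: μ_s N = 0.62 × 731.8 = 453.7 N.
Since |1137| > 453.7 N, static friction cannot hold it; the casting slides down the incline and kinetic friction applies: f = μ_k N = 0.51 × 731.8 = 373 N.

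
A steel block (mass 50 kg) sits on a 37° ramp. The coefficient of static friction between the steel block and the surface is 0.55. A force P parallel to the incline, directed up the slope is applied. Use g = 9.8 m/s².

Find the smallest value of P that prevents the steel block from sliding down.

P_min ≈ 79.7 N

The steel block tends to slide down (tan θ > μ_s), so at the point of impending slip friction acts up-slope at its limit: f = μ_s N.
P is parallel to the surface, so N = m g cos θ = 391 N.
Along the incline: P + μ_s N = m g sin θ, so P = 295 − 0.55×391 = 79.7 N.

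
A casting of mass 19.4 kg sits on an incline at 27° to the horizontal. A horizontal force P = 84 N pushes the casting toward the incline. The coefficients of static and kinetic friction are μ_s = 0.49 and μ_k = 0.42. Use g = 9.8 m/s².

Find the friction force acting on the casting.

f ≈ 11.5 N (up the incline)

Resolve perpendicular to the incline: N = m g cos θ + P sin θ = 19.4×9.8×cos 27° + 84×sin 27° = 207.5 N.
Along the incline, the net driving force (taking up-slope positive) is P cos θ − m g sin θ = 74.84 − 86.31 = -11.47 N, so equilibrium requires friction f = 11.47 N (up-slope).
The limit of static friction is μ_s N = 101.7 N.
Since 11.47 N is within the 101.7 N limit, the casting stays put and friction is exactly 11.5 N.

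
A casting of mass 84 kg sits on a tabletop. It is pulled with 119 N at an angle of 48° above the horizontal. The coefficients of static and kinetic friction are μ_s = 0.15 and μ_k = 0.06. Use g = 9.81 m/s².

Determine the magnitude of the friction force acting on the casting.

f ≈ 79.6 N

The vertical component of P reduces the normal force: N = m g − P sin α = 824 − 88.43 = 735.6 N.
Horizontally, friction must balance P cos α = 79.63 N.
μ_s N = 0.15 × 735.6 = 110.3 N.
79.63 ≤ 110.3 N → static; friction equals the required 79.6 N.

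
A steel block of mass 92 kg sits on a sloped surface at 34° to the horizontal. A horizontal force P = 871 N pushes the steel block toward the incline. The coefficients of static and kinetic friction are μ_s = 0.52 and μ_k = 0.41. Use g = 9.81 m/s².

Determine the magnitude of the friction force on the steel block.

f ≈ 217 N (down the incline)

Normal direction: N = m g cos θ + P sin θ = 1235 N.
Along the incline, the net driving force (taking up-slope positive) is P cos θ − m g sin θ = 722.1 − 504.7 = 217.4 N, so equilibrium requires friction f = -217.4 N (down-slope).
Maximum static friction: μ_s N = 0.52 × 1235 = 642.3 N.
Since 217.4 N is within the 642.3 N limit, the steel block stays put and friction is exactly 217 N.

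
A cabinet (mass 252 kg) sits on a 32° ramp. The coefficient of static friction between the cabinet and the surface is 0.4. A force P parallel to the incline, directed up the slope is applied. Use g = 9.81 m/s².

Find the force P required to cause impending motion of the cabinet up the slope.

At impending motion up the slope, friction acts down-slope at its limit: f = μ_s N.
P is parallel to the surface, so N = m g cos θ = 2100 N.
Along the incline: P = m g sin θ + μ_s N = 1310 + 0.4×2100 = 2150 N.

P ≈ 2150 N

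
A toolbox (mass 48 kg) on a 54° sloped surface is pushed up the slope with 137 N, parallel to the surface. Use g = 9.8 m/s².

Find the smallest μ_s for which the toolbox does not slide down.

μ_s,min ≈ 0.881

N = m g cos θ = 276.5 N.
Friction must make up the shortfall along the incline: f = m g sin θ − P = 380.6 − 137 = 243.6 N.
At the threshold f = μ_s N, so μ_s,min = 243.6/276.5 = 0.881.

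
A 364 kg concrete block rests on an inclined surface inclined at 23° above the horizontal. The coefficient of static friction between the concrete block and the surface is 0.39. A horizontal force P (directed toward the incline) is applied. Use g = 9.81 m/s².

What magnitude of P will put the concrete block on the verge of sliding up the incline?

At impending motion up the slope, friction acts down-slope at its limit: f = μ_s N.
Perpendicular to the incline: N = m g cos θ + P sin θ.
Along the incline: P cos θ = m g sin θ + μ_s N = m g sin θ + μ_s (m g cos θ + P sin θ).
Solving, P (cos θ − μ_s sin θ) = m g (sin θ + μ_s cos θ), so P = 364×9.81×(sin 23° + 0.39 cos 23°)/(cos 23° − 0.39 sin 23°) = 3570×0.7497/0.7681 = 3490 N.

P ≈ 3490 N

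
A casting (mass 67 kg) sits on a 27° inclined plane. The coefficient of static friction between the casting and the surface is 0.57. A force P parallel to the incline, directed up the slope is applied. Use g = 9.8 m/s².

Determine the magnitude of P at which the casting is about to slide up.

At impending motion up the slope, friction acts down-slope at its limit: f = μ_s N.
P is parallel to the surface, so N = m g cos θ = 585 N.
Along the incline: P = m g sin θ + μ_s N = 298 + 0.57×585 = 632 N.

P ≈ 632 N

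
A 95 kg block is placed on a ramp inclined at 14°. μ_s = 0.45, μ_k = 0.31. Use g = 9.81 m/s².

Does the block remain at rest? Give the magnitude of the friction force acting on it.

f ≈ 225 N

N = m g cos θ = 904 N.
Down-slope weight component: m g sin θ = 225 N.
μ_s N = 407 N.
225 ≤ 407 N, so it stays put; friction = 225 N.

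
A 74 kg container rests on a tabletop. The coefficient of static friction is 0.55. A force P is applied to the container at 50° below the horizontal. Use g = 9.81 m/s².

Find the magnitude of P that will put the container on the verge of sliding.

N = m g + P sin α (the push presses the container into the tabletop).
At impending slip, P cos α = μ_s N = μ_s (m g + P sin α).
Solving: P (cos α − μ_s sin α) = μ_s m g → P = 0.55×726/(cos 50° − 0.55 sin 50°) = 399/0.2215 = 1800 N.

P ≈ 1800 N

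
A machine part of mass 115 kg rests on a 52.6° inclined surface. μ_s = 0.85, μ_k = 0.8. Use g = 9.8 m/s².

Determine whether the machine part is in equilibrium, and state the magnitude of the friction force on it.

f ≈ 548 N

N = m g cos θ = 685 N.
Down-slope weight component: m g sin θ = 895 N.
μ_s N = 582 N.
895 > 582 N, so it slides; kinetic friction f = μ_k N = 0.8×685 = 548 N.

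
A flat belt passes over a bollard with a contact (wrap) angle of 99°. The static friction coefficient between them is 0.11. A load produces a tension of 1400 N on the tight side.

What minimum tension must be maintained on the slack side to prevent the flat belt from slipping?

Capstan equation at impending slip: T_tight/T_slack = e^{μβ}.
β = 99° = 1.728 rad; e^{μβ} = e^{0.11×1.728} = 1.209.
T_slack = T_tight / e^{μβ} = 1400 / 1.209 = 1160 N.

T_min ≈ 1160 N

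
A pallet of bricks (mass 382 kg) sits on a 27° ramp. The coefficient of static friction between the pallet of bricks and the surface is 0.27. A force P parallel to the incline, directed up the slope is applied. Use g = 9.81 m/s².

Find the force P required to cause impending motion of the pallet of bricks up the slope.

At impending motion up the slope, friction acts down-slope at its limit: f = μ_s N.
P is parallel to the surface, so N = m g cos θ = 3340 N.
Along the incline: P = m g sin θ + μ_s N = 1700 + 0.27×3340 = 2600 N.

P ≈ 2600 N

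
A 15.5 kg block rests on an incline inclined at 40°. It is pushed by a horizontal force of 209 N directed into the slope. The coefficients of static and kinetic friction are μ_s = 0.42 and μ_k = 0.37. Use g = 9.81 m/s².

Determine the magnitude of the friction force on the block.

f ≈ 62.4 N (down the incline)

The horizontal push has a component P sin θ into the surface, so N = m g cos θ + P sin θ = 116.5 + 134.3 = 250.8 N.
Parallel to the incline: P cos θ − m g sin θ = 160.1 − 97.74 = 62.36 N; the friction needed to balance this is 62.36 N acting down the slope.
The limit of static friction is μ_s N = 105.3 N.
|f_req| = 62.36 ≤ 105.3 N → the block is in equilibrium; friction equals the required value.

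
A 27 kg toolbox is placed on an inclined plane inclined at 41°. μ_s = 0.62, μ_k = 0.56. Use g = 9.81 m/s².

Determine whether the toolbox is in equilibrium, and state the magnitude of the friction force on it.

N = m g cos θ = 200 N.
Down-slope weight component: m g sin θ = 174 N.
μ_s N = 124 N.
174 > 124 N, so it slides; kinetic friction f = μ_k N = 0.56×200 = 112 N.

f ≈ 112 N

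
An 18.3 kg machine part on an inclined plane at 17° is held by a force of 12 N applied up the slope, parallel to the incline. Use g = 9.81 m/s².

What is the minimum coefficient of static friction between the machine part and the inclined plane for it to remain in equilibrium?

N = m g cos θ = 171.7 N.
Friction must make up the shortfall along the incline: f = m g sin θ − P = 52.49 − 12 = 40.49 N.
At the threshold f = μ_s N, so μ_s,min = 40.49/171.7 = 0.236.

μ_s,min ≈ 0.236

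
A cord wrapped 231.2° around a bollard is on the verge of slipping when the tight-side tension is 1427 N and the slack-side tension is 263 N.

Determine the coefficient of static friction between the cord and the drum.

T₂/T₁ = e^{μβ} → μ = ln(T₂/T₁)/β.
β = 231.2° = 4.035 rad.
μ = ln(1427/263)/4.035 = ln(5.426)/4.035 = 0.419.

μ ≈ 0.419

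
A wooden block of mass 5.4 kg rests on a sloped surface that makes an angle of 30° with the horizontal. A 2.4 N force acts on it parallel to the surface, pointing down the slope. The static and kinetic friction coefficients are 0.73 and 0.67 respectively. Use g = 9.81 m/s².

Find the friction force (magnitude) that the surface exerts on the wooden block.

The normal reaction is N = m g cos θ = 45.88 N.
Parallel to the incline, ΣF = 0 gives f = m g sin θ + P = 26.49 + 2.4 = 28.89 N (up-slope positive).
Maximum static friction available: μ_s N = 0.73 × 45.88 = 33.49 N.
Since |28.89| ≤ 33.49 N, the wooden block remains in static equilibrium and friction takes exactly the required value.

f ≈ 28.9 N (up the incline)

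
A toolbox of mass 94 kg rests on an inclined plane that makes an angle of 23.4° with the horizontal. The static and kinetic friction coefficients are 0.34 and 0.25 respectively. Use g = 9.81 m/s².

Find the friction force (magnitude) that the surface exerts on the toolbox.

f ≈ 212 N (up the incline)

Normal force: N = m g cos θ = 94 × 9.81 × cos 23.4° = 846.3 N.
For equilibrium along the incline, friction must balance the weight component: f = m g sin θ = 366.2 N up the slope.
The static-friction ceiling is μ_s N = 0.34 × 846.3 = 287.7 N.
Since |366.2| > 287.7 N, static friction cannot hold it; the toolbox slides down the incline and kinetic friction applies: f = μ_k N = 0.25 × 846.3 = 212 N.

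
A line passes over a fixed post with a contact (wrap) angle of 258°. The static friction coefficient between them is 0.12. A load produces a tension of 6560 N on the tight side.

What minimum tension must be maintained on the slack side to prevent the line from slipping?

T_min ≈ 3820 N

Capstan equation at impending slip: T_tight/T_slack = e^{μβ}.
β = 258° = 4.503 rad; e^{μβ} = e^{0.12×4.503} = 1.717.
T_slack = T_tight / e^{μβ} = 6560 / 1.717 = 3820 N.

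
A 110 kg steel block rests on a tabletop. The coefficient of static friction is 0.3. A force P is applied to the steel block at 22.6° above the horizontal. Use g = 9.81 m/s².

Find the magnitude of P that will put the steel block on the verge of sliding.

N = m g − P sin α (the pull lifts the steel block).
At impending slip, P cos α = μ_s N = μ_s (m g − P sin α).
Solving: P (cos α + μ_s sin α) = μ_s m g → P = 0.3×1080/(cos 22.6° + 0.3 sin 22.6°) = 324/1.038 = 312 N.

P ≈ 312 N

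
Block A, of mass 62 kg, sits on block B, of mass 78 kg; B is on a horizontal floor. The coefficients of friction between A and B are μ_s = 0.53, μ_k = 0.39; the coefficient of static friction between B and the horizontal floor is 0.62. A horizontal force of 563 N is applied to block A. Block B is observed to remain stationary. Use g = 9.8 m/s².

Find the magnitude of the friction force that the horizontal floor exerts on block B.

Normal force at the A–B interface: N₁ = m_A g = 607.6 N.
So the A–B interface can sustain at most μ_s N₁ = 322 N of static friction.
Since P = 563 N > 322 N, A slides on B; the A–B friction is kinetic: f₁ = μ_k N₁ = 0.39×607.6 = 237 N.
B experiences an equal 237 N forward from A (third law). B is in equilibrium, so the floor supplies f₂ = 237 N of static friction (limit μ_s(m_A+m_B)g = 850.6 N, not exceeded).

f ≈ 237 N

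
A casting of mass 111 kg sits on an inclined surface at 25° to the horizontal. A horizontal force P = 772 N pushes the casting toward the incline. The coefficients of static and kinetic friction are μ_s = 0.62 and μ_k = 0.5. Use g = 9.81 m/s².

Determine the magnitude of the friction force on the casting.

Resolve perpendicular to the incline: N = m g cos θ + P sin θ = 111×9.81×cos 25° + 772×sin 25° = 1313 N.
Along the incline, the net driving force (taking up-slope positive) is P cos θ − m g sin θ = 699.7 − 460.2 = 239.5 N, so equilibrium requires friction f = -239.5 N (down-slope).
Maximum static friction: μ_s N = 0.62 × 1313 = 814.2 N.
Since 239.5 N is within the 814.2 N limit, the casting stays put and friction is exactly 239 N.

f ≈ 239 N (down the incline)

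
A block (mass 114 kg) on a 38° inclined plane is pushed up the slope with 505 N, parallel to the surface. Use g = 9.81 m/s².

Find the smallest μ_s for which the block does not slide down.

μ_s,min ≈ 0.208

N = m g cos θ = 881.3 N.
Friction must make up the shortfall along the incline: f = m g sin θ − P = 688.5 − 505 = 183.5 N.
At the threshold f = μ_s N, so μ_s,min = 183.5/881.3 = 0.208.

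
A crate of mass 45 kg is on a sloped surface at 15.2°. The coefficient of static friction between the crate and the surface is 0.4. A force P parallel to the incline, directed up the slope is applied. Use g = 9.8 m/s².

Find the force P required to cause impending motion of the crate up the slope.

P ≈ 286 N

At impending motion up the slope, friction acts down-slope at its limit: f = μ_s N.
P is parallel to the surface, so N = m g cos θ = 426 N.
Along the incline: P = m g sin θ + μ_s N = 116 + 0.4×426 = 286 N.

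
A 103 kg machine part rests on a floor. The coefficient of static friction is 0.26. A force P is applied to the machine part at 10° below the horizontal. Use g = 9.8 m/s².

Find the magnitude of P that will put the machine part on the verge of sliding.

N = m g + P sin α (the push presses the machine part into the floor).
At impending slip, P cos α = μ_s N = μ_s (m g + P sin α).
Solving: P (cos α − μ_s sin α) = μ_s m g → P = 0.26×1010/(cos 10° − 0.26 sin 10°) = 262/0.9397 = 279 N.

P ≈ 279 N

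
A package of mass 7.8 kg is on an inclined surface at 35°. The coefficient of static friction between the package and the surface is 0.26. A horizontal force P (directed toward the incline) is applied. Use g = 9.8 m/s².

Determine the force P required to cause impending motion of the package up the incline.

P ≈ 89.7 N

At impending motion up the slope, friction acts down-slope at its limit: f = μ_s N.
Perpendicular to the incline: N = m g cos θ + P sin θ.
Along the incline: P cos θ = m g sin θ + μ_s N = m g sin θ + μ_s (m g cos θ + P sin θ).
Solving, P (cos θ − μ_s sin θ) = m g (sin θ + μ_s cos θ), so P = 7.8×9.8×(sin 35° + 0.26 cos 35°)/(cos 35° − 0.26 sin 35°) = 76.4×0.7866/0.67 = 89.7 N.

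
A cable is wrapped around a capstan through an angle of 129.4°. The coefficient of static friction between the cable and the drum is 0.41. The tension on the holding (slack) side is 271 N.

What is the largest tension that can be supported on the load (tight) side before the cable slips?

At impending slip the capstan equation gives T₂/T₁ = e^{μβ} with β in radians.
β = 129.4° × π/180 = 2.258 rad.
e^{μβ} = e^{0.41×2.258} = 2.524.
T₂ = T₁ · e^{μβ} = 271 × 2.524 = 684 N.

T_max ≈ 684 N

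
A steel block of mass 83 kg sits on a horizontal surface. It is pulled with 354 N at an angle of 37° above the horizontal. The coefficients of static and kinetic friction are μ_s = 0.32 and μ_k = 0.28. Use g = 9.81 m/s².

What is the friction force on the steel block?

N = m g − P sin α = 814.2 − 354×sin 37° = 601.2 N.
The horizontal driving force is P cos α = 282.7 N, so equilibrium needs friction f = 282.7 N.
μ_s N = 0.32 × 601.2 = 192.4 N.
The required friction exceeds μ_s N, so the steel block moves and f = μ_k N = 168 N.

f ≈ 168 N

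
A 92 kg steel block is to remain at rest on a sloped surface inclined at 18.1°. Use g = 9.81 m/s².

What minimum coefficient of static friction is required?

At the slip threshold m g sin θ = μ_s m g cos θ, so μ_s,min = tan θ.
μ_s,min = tan 18.1° = 0.327.

μ_s,min ≈ 0.327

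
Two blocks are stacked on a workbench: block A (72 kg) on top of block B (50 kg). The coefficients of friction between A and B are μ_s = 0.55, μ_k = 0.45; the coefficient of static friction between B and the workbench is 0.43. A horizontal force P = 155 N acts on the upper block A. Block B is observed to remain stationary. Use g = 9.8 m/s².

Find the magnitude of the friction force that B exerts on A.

f ≈ 155 N

Between the blocks, N₁ = m_A g = 705.6 N.
So the A–B interface can sustain at most μ_s N₁ = 388.1 N of static friction.
Since P = 155 N ≤ 388.1 N, A does not slip on B; friction on A equals P = 155 N.
By Newton's third law B feels 155 N forward from A. With B stationary, the floor's static friction on B balances it: f₂ = 155 N (well within μ_s(m_A+m_B)g = 514.1 N).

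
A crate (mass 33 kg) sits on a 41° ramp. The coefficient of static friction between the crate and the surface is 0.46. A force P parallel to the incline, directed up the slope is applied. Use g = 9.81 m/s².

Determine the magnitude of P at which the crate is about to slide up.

P ≈ 325 N

At impending motion up the slope, friction acts down-slope at its limit: f = μ_s N.
P is parallel to the surface, so N = m g cos θ = 244 N.
Along the incline: P = m g sin θ + μ_s N = 212 + 0.46×244 = 325 N.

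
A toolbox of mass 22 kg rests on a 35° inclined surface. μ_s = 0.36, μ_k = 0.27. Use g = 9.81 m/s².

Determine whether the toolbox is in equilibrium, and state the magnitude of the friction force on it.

N = m g cos θ = 177 N.
Down-slope weight component: m g sin θ = 124 N.
μ_s N = 63.6 N.
124 > 63.6 N, so it slides; kinetic friction f = μ_k N = 0.27×177 = 47.7 N.

f ≈ 47.7 N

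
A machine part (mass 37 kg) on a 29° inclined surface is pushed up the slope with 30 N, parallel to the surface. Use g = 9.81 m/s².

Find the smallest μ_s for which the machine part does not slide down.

μ_s,min ≈ 0.46

N = m g cos θ = 317.5 N.
Friction must make up the shortfall along the incline: f = m g sin θ − P = 176 − 30 = 146 N.
At the threshold f = μ_s N, so μ_s,min = 146/317.5 = 0.46.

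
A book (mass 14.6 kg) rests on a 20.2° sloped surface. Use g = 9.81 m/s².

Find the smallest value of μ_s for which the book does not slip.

μ_s,min ≈ 0.368

At the slip threshold m g sin θ = μ_s m g cos θ, so μ_s,min = tan θ.
μ_s,min = tan 20.2° = 0.368.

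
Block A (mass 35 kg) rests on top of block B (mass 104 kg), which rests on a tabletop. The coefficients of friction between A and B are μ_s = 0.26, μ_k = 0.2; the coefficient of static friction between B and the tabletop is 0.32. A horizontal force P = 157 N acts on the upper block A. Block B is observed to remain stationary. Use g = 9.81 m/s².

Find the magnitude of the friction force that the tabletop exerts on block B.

The normal force B exerts on A is simply A's weight, N₁ = 343.4 N.
Maximum static friction on A from B: μ_s N₁ = 0.26×343.4 = 89.27 N.
Since P = 157 N > 89.27 N, A slides on B; the A–B friction is kinetic: f₁ = μ_k N₁ = 0.2×343.4 = 68.7 N.
By Newton's third law B feels 68.7 N forward from A. With B stationary, the floor's static friction on B balances it: f₂ = 68.7 N (well within μ_s(m_A+m_B)g = 436.3 N).

f ≈ 68.7 N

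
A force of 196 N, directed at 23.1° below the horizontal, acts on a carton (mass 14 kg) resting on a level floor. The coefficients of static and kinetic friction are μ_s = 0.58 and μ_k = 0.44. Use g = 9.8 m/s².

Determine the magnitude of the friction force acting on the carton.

f ≈ 94.2 N

The vertical component of P adds to the normal force: N = m g + P sin α = 137.2 + 76.9 = 214.1 N.
Horizontally, friction must balance P cos α = 180.3 N.
μ_s N = 0.58 × 214.1 = 124.2 N.
180.3 > 124.2 N → the carton slides; f = μ_k N = 0.44×214.1 = 94.2 N.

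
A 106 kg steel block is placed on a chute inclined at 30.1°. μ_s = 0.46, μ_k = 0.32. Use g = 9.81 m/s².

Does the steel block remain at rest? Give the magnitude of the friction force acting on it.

N = m g cos θ = 900 N.
Down-slope weight component: m g sin θ = 522 N.
μ_s N = 414 N.
522 > 414 N, so it slides; kinetic friction f = μ_k N = 0.32×900 = 288 N.

f ≈ 288 N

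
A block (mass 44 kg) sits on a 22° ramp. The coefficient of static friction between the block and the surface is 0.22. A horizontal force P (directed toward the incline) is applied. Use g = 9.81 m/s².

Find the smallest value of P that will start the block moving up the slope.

P ≈ 296 N

At impending motion up the slope, friction acts down-slope at its limit: f = μ_s N.
Perpendicular to the incline: N = m g cos θ + P sin θ.
Along the incline: P cos θ = m g sin θ + μ_s N = m g sin θ + μ_s (m g cos θ + P sin θ).
Solving, P (cos θ − μ_s sin θ) = m g (sin θ + μ_s cos θ), so P = 44×9.81×(sin 22° + 0.22 cos 22°)/(cos 22° − 0.22 sin 22°) = 432×0.5786/0.8448 = 296 N.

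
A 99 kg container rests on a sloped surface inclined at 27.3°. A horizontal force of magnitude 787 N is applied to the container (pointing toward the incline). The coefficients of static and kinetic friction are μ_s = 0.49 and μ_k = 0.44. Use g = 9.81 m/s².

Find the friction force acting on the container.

The horizontal push has a component P sin θ into the surface, so N = m g cos θ + P sin θ = 863 + 361 = 1224 N.
Along the incline, the net driving force (taking up-slope positive) is P cos θ − m g sin θ = 699.3 − 445.4 = 253.9 N, so equilibrium requires friction f = -253.9 N (down-slope).
The limit of static friction is μ_s N = 599.7 N.
Since 253.9 N is within the 599.7 N limit, the container stays put and friction is exactly 254 N.

f ≈ 254 N (down the incline)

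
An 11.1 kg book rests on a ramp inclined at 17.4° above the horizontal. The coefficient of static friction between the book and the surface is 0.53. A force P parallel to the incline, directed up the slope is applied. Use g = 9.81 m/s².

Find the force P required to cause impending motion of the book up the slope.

P ≈ 87.6 N

At impending motion up the slope, friction acts down-slope at its limit: f = μ_s N.
P is parallel to the surface, so N = m g cos θ = 104 N.
Along the incline: P = m g sin θ + μ_s N = 32.6 + 0.53×104 = 87.6 N.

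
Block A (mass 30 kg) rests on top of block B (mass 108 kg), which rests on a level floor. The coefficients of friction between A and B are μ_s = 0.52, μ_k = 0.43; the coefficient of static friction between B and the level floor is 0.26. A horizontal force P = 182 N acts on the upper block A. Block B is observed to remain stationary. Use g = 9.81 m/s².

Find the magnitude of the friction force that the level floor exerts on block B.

f ≈ 127 N

Between the blocks, N₁ = m_A g = 294.3 N.
So the A–B interface can sustain at most μ_s N₁ = 153 N of static friction.
P = 182 N exceeds that limit, so A slips over B and the interface friction becomes kinetic: f₁ = μ_k N₁ = 0.43×294.3 = 127 N.
By Newton's third law B feels 127 N forward from A. With B stationary, the floor's static friction on B balances it: f₂ = 127 N (well within μ_s(m_A+m_B)g = 352 N).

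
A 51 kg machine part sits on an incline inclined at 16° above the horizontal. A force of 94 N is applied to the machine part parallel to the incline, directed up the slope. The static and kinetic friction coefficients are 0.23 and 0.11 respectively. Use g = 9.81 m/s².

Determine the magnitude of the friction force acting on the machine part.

The normal reaction is N = m g cos θ = 480.9 N.
The friction needed for equilibrium is m g sin θ − P = 137.9 − 94 = 43.9 N, measured positive up-slope.
Static friction can supply at most μ_s N = 110.6 N.
Since |43.9| ≤ 110.6 N, static friction is sufficient; f equals the required value, not μ_s N.

f ≈ 43.9 N (up the incline)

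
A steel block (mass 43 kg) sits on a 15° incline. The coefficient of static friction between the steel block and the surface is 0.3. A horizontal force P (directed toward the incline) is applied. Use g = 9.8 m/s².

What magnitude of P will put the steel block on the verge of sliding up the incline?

P ≈ 260 N

At impending motion up the slope, friction acts down-slope at its limit: f = μ_s N.
Perpendicular to the incline: N = m g cos θ + P sin θ.
Along the incline: P cos θ = m g sin θ + μ_s N = m g sin θ + μ_s (m g cos θ + P sin θ).
Solving, P (cos θ − μ_s sin θ) = m g (sin θ + μ_s cos θ), so P = 43×9.8×(sin 15° + 0.3 cos 15°)/(cos 15° − 0.3 sin 15°) = 421×0.5486/0.8883 = 260 N.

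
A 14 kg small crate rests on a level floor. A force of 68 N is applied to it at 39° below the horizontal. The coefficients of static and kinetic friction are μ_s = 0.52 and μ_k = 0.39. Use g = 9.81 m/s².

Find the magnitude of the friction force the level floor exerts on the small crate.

f ≈ 52.8 N

The vertical component of P adds to the normal force: N = m g + P sin α = 137.3 + 42.79 = 180.1 N.
For equilibrium, f = P cos α = 68×cos 39° = 52.85 N.
μ_s N = 0.52 × 180.1 = 93.67 N.
52.85 ≤ 93.67 N → static; friction equals the required 52.8 N.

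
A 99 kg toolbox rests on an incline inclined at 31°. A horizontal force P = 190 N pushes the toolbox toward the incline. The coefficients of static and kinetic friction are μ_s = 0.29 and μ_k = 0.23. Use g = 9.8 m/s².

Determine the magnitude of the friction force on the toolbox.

Resolve perpendicular to the incline: N = m g cos θ + P sin θ = 99×9.8×cos 31° + 190×sin 31° = 929.5 N.
Parallel to the incline: P cos θ − m g sin θ = 162.9 − 499.7 = -336.8 N; the friction needed to balance this is 336.8 N acting up the slope.
Maximum static friction: μ_s N = 0.29 × 929.5 = 269.5 N.
|f_req| = 336.8 > 269.5 N → the toolbox slides down the incline; f = μ_k N = 0.23 × 929.5 = 214 N.

f ≈ 214 N (up the incline)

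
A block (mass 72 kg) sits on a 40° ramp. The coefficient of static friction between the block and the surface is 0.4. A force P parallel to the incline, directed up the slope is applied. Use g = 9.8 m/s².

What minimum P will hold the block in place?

The block tends to slide down (tan θ > μ_s), so at the point of impending slip friction acts up-slope at its limit: f = μ_s N.
P is parallel to the surface, so N = m g cos θ = 541 N.
Along the incline: P + μ_s N = m g sin θ, so P = 454 − 0.4×541 = 237 N.

P_min ≈ 237 N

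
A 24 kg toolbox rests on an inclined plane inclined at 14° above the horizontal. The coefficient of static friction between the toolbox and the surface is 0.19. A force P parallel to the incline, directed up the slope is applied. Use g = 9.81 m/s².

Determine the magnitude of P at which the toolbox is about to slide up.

P ≈ 100 N

At impending motion up the slope, friction acts down-slope at its limit: f = μ_s N.
P is parallel to the surface, so N = m g cos θ = 228 N.
Along the incline: P = m g sin θ + μ_s N = 57 + 0.19×228 = 100 N.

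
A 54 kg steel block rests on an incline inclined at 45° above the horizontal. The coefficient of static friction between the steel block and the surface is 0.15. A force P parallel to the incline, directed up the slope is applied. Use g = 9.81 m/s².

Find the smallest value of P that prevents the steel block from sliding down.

P_min ≈ 318 N

The steel block tends to slide down (tan θ > μ_s), so at the point of impending slip friction acts up-slope at its limit: f = μ_s N.
P is parallel to the surface, so N = m g cos θ = 375 N.
Along the incline: P + μ_s N = m g sin θ, so P = 375 − 0.15×375 = 318 N.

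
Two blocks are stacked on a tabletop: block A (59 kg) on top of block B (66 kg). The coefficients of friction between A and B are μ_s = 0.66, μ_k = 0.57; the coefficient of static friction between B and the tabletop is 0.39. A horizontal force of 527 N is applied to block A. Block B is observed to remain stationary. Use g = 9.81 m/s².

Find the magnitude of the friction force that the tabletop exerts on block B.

Normal force at the A–B interface: N₁ = m_A g = 578.8 N.
So the A–B interface can sustain at most μ_s N₁ = 382 N of static friction.
P = 527 N exceeds that limit, so A slips over B and the interface friction becomes kinetic: f₁ = μ_k N₁ = 0.57×578.8 = 330 N.
B experiences an equal 330 N forward from A (third law). B is in equilibrium, so the floor supplies f₂ = 330 N of static friction (limit μ_s(m_A+m_B)g = 478.2 N, not exceeded).

f ≈ 330 N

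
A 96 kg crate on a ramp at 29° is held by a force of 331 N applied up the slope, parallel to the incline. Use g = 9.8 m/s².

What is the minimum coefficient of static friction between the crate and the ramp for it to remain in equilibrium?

N = m g cos θ = 822.8 N.
Friction must make up the shortfall along the incline: f = m g sin θ − P = 456.1 − 331 = 125.1 N.
At the threshold f = μ_s N, so μ_s,min = 125.1/822.8 = 0.152.

μ_s,min ≈ 0.152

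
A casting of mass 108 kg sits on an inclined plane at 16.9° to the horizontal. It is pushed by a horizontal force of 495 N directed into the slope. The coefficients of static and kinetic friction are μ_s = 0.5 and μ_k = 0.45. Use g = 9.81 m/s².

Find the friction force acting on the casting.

Resolve perpendicular to the incline: N = m g cos θ + P sin θ = 108×9.81×cos 16.9° + 495×sin 16.9° = 1158 N.
Parallel to the incline: P cos θ − m g sin θ = 473.6 − 308 = 165.6 N; the friction needed to balance this is 165.6 N acting down the slope.
Maximum static friction: μ_s N = 0.5 × 1158 = 578.8 N.
Since 165.6 N is within the 578.8 N limit, the casting stays put and friction is exactly 166 N.

f ≈ 166 N (down the incline)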